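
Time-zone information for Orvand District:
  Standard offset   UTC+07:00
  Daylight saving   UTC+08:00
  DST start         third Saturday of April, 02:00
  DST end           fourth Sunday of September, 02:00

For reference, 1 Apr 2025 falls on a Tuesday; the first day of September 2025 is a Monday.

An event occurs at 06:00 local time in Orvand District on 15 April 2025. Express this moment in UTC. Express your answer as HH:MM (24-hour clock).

1 April 2025 is a Tuesday, so the first Saturday is April 5 and the third is April 19.
1 September 2025 is a Monday, so the first Sunday is September 7 and the fourth is September 28.
Daylight saving runs 19 April – 28 September; 15 April 2025 is outside that window, so Orvand District is on standard time at UTC+07:00.
06:00 local − 7h = 23:00 UTC (rolling into the previous day, 14 April 2025).

23:00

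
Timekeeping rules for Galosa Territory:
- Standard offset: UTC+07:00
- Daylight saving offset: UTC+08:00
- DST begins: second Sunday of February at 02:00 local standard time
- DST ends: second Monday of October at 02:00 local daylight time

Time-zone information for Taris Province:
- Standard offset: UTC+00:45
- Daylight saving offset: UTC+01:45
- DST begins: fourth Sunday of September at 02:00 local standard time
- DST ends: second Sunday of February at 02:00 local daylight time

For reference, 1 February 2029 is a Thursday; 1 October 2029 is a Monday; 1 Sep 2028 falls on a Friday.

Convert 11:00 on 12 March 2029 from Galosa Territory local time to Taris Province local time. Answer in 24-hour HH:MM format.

03:45

1 February 2029 is a Thursday, so the first Sunday is February 4 and the second is February 11.
1 October 2029 is a Monday, so the first Monday is October 1 and the second is October 8.
12 March 2029 lies within the daylight-saving period (11 February – 8 October), so Galosa Territory is on daylight time, UTC+08:00.
11:00 Galosa Territory − 8h = 03:00 UTC.
1 September 2028 is a Friday, so the first Sunday is September 3 and the fourth is September 24.
1 February 2029 is a Thursday, so the first Sunday is February 4 and the second is February 11.
At the standard offset (UTC+00:45), 03:00 UTC + 0h45m = 03:45 Taris Province standard time.
The standard-time date in Taris Province, 12 March 2029, is outside the daylight-saving period (24 September 2028 – 11 February 2029), so Taris Province is on standard time, UTC+00:45.
03:00 UTC + 0h45m = 03:45 Taris Province.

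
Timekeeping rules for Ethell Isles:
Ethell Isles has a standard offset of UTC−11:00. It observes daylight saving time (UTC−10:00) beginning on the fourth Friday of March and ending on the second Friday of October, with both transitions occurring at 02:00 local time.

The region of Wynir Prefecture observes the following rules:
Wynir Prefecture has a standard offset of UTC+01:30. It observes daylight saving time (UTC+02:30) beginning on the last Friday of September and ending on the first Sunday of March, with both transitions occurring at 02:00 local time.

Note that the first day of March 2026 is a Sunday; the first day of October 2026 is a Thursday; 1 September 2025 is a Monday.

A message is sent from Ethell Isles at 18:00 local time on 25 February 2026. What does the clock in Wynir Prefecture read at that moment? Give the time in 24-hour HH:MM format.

07:30

1 March 2026 is a Sunday, so the first Friday is March 6 and the fourth is March 27.
1 October 2026 is a Thursday, so the first Friday is October 2 and the second is October 9.
25 February 2026 is outside the daylight-saving period (27 March – 9 October), so Ethell Isles is on standard time, UTC−11:00.
18:00 Ethell Isles + 11h = 05:00 UTC (rolling into the next day, 26 February 2026).
1 September 2025 is a Monday, so Fridays fall on 5, 12, 19, 26; the last is September 26.
1 March 2026 is a Sunday, so the first Sunday is March 1.
At the standard offset (UTC+01:30), 05:00 UTC + 1h30m = 06:30 Wynir Prefecture standard time.
The standard-time date in Wynir Prefecture, 26 February 2026, lies within the daylight-saving period (26 September 2025 – 1 March 2026), so Wynir Prefecture is on daylight time, UTC+02:30.
05:00 UTC + 2h30m = 07:30 Wynir Prefecture.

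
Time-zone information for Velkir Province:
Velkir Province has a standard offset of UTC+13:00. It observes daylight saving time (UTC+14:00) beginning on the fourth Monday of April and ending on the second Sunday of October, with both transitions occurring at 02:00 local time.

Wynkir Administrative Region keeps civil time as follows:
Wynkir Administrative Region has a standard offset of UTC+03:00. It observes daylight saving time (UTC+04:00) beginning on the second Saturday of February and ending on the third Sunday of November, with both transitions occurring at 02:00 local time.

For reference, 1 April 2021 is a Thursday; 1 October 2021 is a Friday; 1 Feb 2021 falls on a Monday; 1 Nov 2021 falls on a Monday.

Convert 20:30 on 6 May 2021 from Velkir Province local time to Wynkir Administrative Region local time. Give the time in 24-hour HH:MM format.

1 April 2021 is a Thursday, so the first Monday is April 5 and the fourth is April 26.
1 October 2021 is a Friday, so the first Sunday is October 3 and the second is October 10.
6 May 2021 falls between 26 April and 10 October, so daylight saving is in effect and Velkir Province is at UTC+14:00.
20:30 Velkir Province − 14h = 06:30 UTC.
1 February 2021 is a Monday, so the first Saturday is February 6 and the second is February 13.
1 November 2021 is a Monday, so the first Sunday is November 7 and the third is November 21.
At the standard offset (UTC+03:00), 06:30 UTC + 3h = 09:30 Wynkir Administrative Region standard time.
Daylight saving runs 13 February – 21 November; the standard-time date in Wynkir Administrative Region, 6 May 2021, is inside that window, so Wynkir Administrative Region is at UTC+04:00.
06:30 UTC + 4h = 10:30 Wynkir Administrative Region.

10:30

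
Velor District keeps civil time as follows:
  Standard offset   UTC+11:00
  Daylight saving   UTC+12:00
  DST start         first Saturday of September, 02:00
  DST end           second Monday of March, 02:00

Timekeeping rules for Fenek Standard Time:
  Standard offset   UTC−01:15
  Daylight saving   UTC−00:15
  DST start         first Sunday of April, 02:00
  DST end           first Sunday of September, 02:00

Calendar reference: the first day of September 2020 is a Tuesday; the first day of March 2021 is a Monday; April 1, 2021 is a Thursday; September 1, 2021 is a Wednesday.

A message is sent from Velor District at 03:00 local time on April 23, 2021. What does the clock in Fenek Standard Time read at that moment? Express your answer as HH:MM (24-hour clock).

1 September 2020 is a Tuesday, so the first Saturday is September 5.
1 March 2021 is a Monday, so the first Monday is March 1 and the second is March 8.
Daylight saving runs 5 September 2020 – 8 March 2021; April 23, 2021 is outside that window, so Velor District is on standard time at UTC+11:00.
03:00 Velor District − 11h = 16:00 UTC (rolling into the previous day, 22 April 2021).
1 April 2021 is a Thursday, so the first Sunday is April 4.
1 September 2021 is a Wednesday, so the first Sunday is September 5.
At the standard offset (UTC−01:15), 16:00 UTC − 1h15m = 14:45 Fenek Standard Time standard time.
The standard-time date in Fenek Standard Time, April 22, 2021, lies within the daylight-saving period (4 April – 5 September), so Fenek Standard Time is on daylight time, UTC−00:15.
16:00 UTC − 0h15m = 15:45 Fenek Standard Time.

15:45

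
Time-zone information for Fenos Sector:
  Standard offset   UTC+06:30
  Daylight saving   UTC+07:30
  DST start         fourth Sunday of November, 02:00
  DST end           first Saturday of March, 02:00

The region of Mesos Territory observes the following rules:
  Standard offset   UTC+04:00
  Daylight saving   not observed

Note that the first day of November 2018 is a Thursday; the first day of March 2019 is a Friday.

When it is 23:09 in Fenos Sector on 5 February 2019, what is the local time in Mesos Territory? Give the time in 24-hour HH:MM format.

19:39

1 November 2018 is a Thursday, so the first Sunday is November 4 and the fourth is November 25.
1 March 2019 is a Friday, so the first Saturday is March 2.
5 February 2019 lies within the daylight-saving period (25 November 2018 – 2 March 2019), so Fenos Sector is on daylight time, UTC+07:30.
23:09 Fenos Sector − 7h30m = 15:39 UTC.
Mesos Territory has no daylight saving, so its offset is UTC+04:00 year-round.
15:39 UTC + 4h = 19:39 Mesos Territory.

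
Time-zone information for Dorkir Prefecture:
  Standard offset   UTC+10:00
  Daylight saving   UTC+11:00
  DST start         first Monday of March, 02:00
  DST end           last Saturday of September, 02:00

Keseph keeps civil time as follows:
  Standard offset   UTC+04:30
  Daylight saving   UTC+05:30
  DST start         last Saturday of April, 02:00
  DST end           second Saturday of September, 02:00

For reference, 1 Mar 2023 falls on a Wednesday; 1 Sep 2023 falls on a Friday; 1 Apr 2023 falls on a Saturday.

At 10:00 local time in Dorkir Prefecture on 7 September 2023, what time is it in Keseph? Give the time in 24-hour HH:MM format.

1 March 2023 is a Wednesday, so the first Monday is March 6.
1 September 2023 is a Friday, so Saturdays fall on 2, 9, 16, 23, 30; the last is September 30.
7 September 2023 falls between 6 March and 30 September, so daylight saving is in effect and Dorkir Prefecture is at UTC+11:00.
10:00 Dorkir Prefecture − 11h = 23:00 UTC (rolling into the previous day, 6 September 2023).
1 April 2023 is a Saturday, so Saturdays fall on 1, 8, 15, 22, 29; the last is April 29.
1 September 2023 is a Friday, so the first Saturday is September 2 and the second is September 9.
At the standard offset (UTC+04:30), 23:00 UTC + 4h30m = 03:30 Keseph standard time (rolling into the next day, 7 September 2023).
The standard-time date in Keseph, 7 September 2023, falls between 29 April and 9 September, so daylight saving is in effect and Keseph is at UTC+05:30.
23:00 UTC + 5h30m = 04:30 Keseph (rolling into the next day, 7 September 2023).

04:30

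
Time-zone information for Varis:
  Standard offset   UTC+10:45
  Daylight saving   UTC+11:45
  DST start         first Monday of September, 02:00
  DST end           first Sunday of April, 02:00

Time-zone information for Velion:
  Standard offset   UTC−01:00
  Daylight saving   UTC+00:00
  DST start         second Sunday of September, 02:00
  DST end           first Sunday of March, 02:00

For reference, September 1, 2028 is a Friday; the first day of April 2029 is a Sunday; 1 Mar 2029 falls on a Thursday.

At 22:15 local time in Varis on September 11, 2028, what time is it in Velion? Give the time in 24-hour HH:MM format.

10:30

1 September 2028 is a Friday, so the first Monday is September 4.
1 April 2029 is a Sunday, so the first Sunday is April 1.
September 11, 2028 lies within the daylight-saving period (4 September 2028 – 1 April 2029), so Varis is on daylight time, UTC+11:45.
22:15 Varis − 11h45m = 10:30 UTC.
1 September 2028 is a Friday, so the first Sunday is September 3 and the second is September 10.
1 March 2029 is a Thursday, so the first Sunday is March 4.
At the standard offset (UTC−01:00), 10:30 UTC − 1h = 09:30 Velion standard time.
The standard-time date in Velion, September 11, 2028, falls between 10 September 2028 and 4 March 2029, so daylight saving is in effect and Velion is at UTC+00:00.
10:30 UTC + 0h = 10:30 Velion.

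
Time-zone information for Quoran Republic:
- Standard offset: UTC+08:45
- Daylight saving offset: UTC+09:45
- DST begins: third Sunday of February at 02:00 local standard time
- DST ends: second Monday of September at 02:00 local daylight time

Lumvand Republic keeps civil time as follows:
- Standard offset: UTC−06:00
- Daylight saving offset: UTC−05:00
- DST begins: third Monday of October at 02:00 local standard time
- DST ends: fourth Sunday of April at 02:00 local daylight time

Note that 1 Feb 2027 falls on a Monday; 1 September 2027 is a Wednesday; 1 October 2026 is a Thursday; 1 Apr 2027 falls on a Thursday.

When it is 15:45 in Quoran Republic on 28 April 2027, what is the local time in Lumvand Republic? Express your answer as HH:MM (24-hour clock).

1 February 2027 is a Monday, so the first Sunday is February 7 and the third is February 21.
1 September 2027 is a Wednesday, so the first Monday is September 6 and the second is September 13.
28 April 2027 lies within the daylight-saving period (21 February – 13 September), so Quoran Republic is on daylight time, UTC+09:45.
15:45 Quoran Republic − 9h45m = 06:00 UTC.
1 October 2026 is a Thursday, so the first Monday is October 5 and the third is October 19.
1 April 2027 is a Thursday, so the first Sunday is April 4 and the fourth is April 25.
At the standard offset (UTC−06:00), 06:00 UTC − 6h = 00:00 Lumvand Republic standard time.
Daylight saving runs 19 October 2026 – 25 April 2027; the standard-time date in Lumvand Republic, 28 April 2027, is outside that window, so Lumvand Republic is on standard time at UTC−06:00.
06:00 UTC − 6h = 00:00 Lumvand Republic.

00:00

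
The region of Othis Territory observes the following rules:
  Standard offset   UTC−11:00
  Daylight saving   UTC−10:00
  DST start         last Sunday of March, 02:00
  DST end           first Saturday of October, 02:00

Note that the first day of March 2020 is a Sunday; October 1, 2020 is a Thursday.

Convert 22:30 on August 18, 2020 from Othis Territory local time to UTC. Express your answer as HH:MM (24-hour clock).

1 March 2020 is a Sunday, so Sundays fall on 1, 8, 15, 22, 29; the last is March 29.
1 October 2020 is a Thursday, so the first Saturday is October 3.
Daylight saving runs 29 March – 3 October; August 18, 2020 is inside that window, so Othis Territory is at UTC−10:00.
22:30 local + 10h = 08:30 UTC (rolling into the next day, 19 August 2020).

08:30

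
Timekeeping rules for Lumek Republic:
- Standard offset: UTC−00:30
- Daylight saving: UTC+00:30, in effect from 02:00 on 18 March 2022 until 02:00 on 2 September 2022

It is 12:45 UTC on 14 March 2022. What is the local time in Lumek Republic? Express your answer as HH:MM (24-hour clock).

12:15

At the standard offset (UTC−00:30), 12:45 UTC − 0h30m = 12:15 Lumek Republic standard time.
The standard-time date in Lumek Republic, 14 March 2022, is outside the daylight-saving period (18 March – 2 September), so Lumek Republic is on standard time, UTC−00:30.
12:45 UTC − 0h30m = 12:15 local.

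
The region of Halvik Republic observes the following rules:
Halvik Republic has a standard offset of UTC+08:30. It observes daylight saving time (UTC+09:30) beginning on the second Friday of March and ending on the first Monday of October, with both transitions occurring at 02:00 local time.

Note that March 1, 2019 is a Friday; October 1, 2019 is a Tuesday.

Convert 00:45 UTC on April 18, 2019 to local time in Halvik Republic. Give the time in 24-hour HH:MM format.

1 March 2019 is a Friday, so the first Friday is March 1 and the second is March 8.
1 October 2019 is a Tuesday, so the first Monday is October 7.
At the standard offset (UTC+08:30), 00:45 UTC + 8h30m = 09:15 Halvik Republic standard time.
The standard-time date in Halvik Republic, April 18, 2019, lies within the daylight-saving period (8 March – 7 October), so Halvik Republic is on daylight time, UTC+09:30.
00:45 UTC + 9h30m = 10:15 local.

10:15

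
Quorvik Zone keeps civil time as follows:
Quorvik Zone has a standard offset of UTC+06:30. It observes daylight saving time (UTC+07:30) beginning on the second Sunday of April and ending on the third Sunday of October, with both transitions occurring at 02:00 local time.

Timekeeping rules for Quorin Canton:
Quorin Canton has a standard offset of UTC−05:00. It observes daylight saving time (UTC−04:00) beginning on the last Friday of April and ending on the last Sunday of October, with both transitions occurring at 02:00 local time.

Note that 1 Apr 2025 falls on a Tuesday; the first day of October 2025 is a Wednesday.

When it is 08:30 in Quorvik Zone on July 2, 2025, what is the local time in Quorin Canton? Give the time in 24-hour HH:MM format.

1 April 2025 is a Tuesday, so the first Sunday is April 6 and the second is April 13.
1 October 2025 is a Wednesday, so the first Sunday is October 5 and the third is October 19.
Daylight saving runs 13 April – 19 October; July 2, 2025 is inside that window, so Quorvik Zone is at UTC+07:30.
08:30 Quorvik Zone − 7h30m = 01:00 UTC.
1 April 2025 is a Tuesday, so Fridays fall on 4, 11, 18, 25; the last is April 25.
1 October 2025 is a Wednesday, so Sundays fall on 5, 12, 19, 26; the last is October 26.
At the standard offset (UTC−05:00), 01:00 UTC − 5h = 20:00 Quorin Canton standard time (rolling into the previous day, 1 July 2025).
Daylight saving runs 25 April – 26 October; the standard-time date in Quorin Canton, July 1, 2025, is inside that window, so Quorin Canton is at UTC−04:00.
01:00 UTC − 4h = 21:00 Quorin Canton (rolling into the previous day, 1 July 2025).

21:00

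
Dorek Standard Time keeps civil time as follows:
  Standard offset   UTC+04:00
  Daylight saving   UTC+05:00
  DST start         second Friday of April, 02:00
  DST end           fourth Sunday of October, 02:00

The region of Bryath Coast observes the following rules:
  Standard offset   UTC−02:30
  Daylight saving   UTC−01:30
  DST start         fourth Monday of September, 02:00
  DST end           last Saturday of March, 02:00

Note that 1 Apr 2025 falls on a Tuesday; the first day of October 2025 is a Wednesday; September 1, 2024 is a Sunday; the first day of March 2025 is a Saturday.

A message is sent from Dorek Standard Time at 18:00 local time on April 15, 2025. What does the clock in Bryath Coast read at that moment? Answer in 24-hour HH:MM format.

1 April 2025 is a Tuesday, so the first Friday is April 4 and the second is April 11.
1 October 2025 is a Wednesday, so the first Sunday is October 5 and the fourth is October 26.
April 15, 2025 falls between 11 April and 26 October, so daylight saving is in effect and Dorek Standard Time is at UTC+05:00.
18:00 Dorek Standard Time − 5h = 13:00 UTC.
1 September 2024 is a Sunday, so the first Monday is September 2 and the fourth is September 23.
1 March 2025 is a Saturday, so Saturdays fall on 1, 8, 15, 22, 29; the last is March 29.
At the standard offset (UTC−02:30), 13:00 UTC − 2h30m = 10:30 Bryath Coast standard time.
Daylight saving runs 23 September 2024 – 29 March 2025; the standard-time date in Bryath Coast, April 15, 2025, is outside that window, so Bryath Coast is on standard time at UTC−02:30.
13:00 UTC − 2h30m = 10:30 Bryath Coast.

10:30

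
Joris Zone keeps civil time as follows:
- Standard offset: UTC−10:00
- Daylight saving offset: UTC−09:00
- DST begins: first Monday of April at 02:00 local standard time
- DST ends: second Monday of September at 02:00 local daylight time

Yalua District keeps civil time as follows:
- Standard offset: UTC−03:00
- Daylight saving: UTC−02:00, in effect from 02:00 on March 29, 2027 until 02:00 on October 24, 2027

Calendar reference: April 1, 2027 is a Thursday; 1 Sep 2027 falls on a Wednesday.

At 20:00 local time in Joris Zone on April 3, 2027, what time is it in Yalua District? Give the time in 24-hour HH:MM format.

1 April 2027 is a Thursday, so the first Monday is April 5.
1 September 2027 is a Wednesday, so the first Monday is September 6 and the second is September 13.
April 3, 2027 is outside the daylight-saving period (5 April – 13 September), so Joris Zone is on standard time, UTC−10:00.
20:00 Joris Zone + 10h = 06:00 UTC (rolling into the next day, 4 April 2027).
At the standard offset (UTC−03:00), 06:00 UTC − 3h = 03:00 Yalua District standard time.
The standard-time date in Yalua District, April 4, 2027, lies within the daylight-saving period (29 March – 24 October), so Yalua District is on daylight time, UTC−02:00.
06:00 UTC − 2h = 04:00 Yalua District.

04:00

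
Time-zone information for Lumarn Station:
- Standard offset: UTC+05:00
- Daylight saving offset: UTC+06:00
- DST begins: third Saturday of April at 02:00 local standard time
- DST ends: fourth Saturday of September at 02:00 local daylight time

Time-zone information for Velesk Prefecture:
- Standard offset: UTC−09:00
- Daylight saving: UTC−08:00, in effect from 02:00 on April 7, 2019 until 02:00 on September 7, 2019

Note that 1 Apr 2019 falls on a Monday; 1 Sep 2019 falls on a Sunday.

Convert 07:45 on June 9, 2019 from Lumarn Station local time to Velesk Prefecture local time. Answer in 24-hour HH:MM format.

1 April 2019 is a Monday, so the first Saturday is April 6 and the third is April 20.
1 September 2019 is a Sunday, so the first Saturday is September 7 and the fourth is September 28.
June 9, 2019 falls between 20 April and 28 September, so daylight saving is in effect and Lumarn Station is at UTC+06:00.
07:45 Lumarn Station − 6h = 01:45 UTC.
At the standard offset (UTC−09:00), 01:45 UTC − 9h = 16:45 Velesk Prefecture standard time (rolling into the previous day, 8 June 2019).
The standard-time date in Velesk Prefecture, June 8, 2019, falls between 7 April and 7 September, so daylight saving is in effect and Velesk Prefecture is at UTC−08:00.
01:45 UTC − 8h = 17:45 Velesk Prefecture (rolling into the previous day, 8 June 2019).

17:45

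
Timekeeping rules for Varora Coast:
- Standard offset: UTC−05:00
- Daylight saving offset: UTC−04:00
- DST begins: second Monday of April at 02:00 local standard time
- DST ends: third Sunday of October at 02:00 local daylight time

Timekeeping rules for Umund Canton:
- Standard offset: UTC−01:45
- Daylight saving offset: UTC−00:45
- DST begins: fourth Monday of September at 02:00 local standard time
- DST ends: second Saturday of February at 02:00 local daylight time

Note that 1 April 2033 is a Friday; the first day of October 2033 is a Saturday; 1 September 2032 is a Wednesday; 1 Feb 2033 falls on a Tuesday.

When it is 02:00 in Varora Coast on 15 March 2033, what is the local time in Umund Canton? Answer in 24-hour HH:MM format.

05:15

1 April 2033 is a Friday, so the first Monday is April 4 and the second is April 11.
1 October 2033 is a Saturday, so the first Sunday is October 2 and the third is October 16.
Daylight saving runs 11 April – 16 October; 15 March 2033 is outside that window, so Varora Coast is on standard time at UTC−05:00.
02:00 Varora Coast + 5h = 07:00 UTC.
1 September 2032 is a Wednesday, so the first Monday is September 6 and the fourth is September 27.
1 February 2033 is a Tuesday, so the first Saturday is February 5 and the second is February 12.
At the standard offset (UTC−01:45), 07:00 UTC − 1h45m = 05:15 Umund Canton standard time.
The standard-time date in Umund Canton, 15 March 2033, does not fall between 27 September 2032 and 12 February 2033, so daylight saving is not in effect and Umund Canton is at UTC−01:45.
07:00 UTC − 1h45m = 05:15 Umund Canton.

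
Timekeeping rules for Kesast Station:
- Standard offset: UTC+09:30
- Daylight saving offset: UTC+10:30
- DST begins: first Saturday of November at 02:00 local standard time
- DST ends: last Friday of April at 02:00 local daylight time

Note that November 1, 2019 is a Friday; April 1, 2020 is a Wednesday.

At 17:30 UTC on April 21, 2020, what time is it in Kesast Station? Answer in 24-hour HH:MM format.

04:00

1 November 2019 is a Friday, so the first Saturday is November 2.
1 April 2020 is a Wednesday, so Fridays fall on 3, 10, 17, 24; the last is April 24.
At the standard offset (UTC+09:30), 17:30 UTC + 9h30m = 03:00 Kesast Station standard time (rolling into the next day, 22 April 2020).
The standard-time date in Kesast Station, April 22, 2020, falls between 2 November 2019 and 24 April 2020, so daylight saving is in effect and Kesast Station is at UTC+10:30.
17:30 UTC + 10h30m = 04:00 local (rolling into the next day, 22 April 2020).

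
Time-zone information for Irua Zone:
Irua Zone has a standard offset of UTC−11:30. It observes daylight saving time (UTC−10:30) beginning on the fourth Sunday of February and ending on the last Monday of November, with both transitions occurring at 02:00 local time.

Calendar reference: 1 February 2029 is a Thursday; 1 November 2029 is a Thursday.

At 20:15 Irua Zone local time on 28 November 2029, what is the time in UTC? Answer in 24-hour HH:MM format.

1 February 2029 is a Thursday, so the first Sunday is February 4 and the fourth is February 25.
1 November 2029 is a Thursday, so Mondays fall on 5, 12, 19, 26; the last is November 26.
Daylight saving runs 25 February – 26 November; 28 November 2029 is outside that window, so Irua Zone is on standard time at UTC−11:30.
20:15 local + 11h30m = 07:45 UTC (rolling into the next day, 29 November 2029).

07:45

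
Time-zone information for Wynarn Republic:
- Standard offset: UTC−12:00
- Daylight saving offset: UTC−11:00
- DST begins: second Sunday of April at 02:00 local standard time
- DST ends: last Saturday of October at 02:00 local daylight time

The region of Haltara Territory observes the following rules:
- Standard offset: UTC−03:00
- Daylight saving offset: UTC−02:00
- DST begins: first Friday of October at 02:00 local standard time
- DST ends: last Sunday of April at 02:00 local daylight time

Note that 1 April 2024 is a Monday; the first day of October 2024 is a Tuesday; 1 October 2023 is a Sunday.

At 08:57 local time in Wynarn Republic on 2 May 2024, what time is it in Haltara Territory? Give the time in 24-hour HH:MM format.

16:57

1 April 2024 is a Monday, so the first Sunday is April 7 and the second is April 14.
1 October 2024 is a Tuesday, so Saturdays fall on 5, 12, 19, 26; the last is October 26.
2 May 2024 falls between 14 April and 26 October, so daylight saving is in effect and Wynarn Republic is at UTC−11:00.
08:57 Wynarn Republic + 11h = 19:57 UTC.
1 October 2023 is a Sunday, so the first Friday is October 6.
1 April 2024 is a Monday, so Sundays fall on 7, 14, 21, 28; the last is April 28.
At the standard offset (UTC−03:00), 19:57 UTC − 3h = 16:57 Haltara Territory standard time.
Daylight saving runs 6 October 2023 – 28 April 2024; the standard-time date in Haltara Territory, 2 May 2024, is outside that window, so Haltara Territory is on standard time at UTC−03:00.
19:57 UTC − 3h = 16:57 Haltara Territory.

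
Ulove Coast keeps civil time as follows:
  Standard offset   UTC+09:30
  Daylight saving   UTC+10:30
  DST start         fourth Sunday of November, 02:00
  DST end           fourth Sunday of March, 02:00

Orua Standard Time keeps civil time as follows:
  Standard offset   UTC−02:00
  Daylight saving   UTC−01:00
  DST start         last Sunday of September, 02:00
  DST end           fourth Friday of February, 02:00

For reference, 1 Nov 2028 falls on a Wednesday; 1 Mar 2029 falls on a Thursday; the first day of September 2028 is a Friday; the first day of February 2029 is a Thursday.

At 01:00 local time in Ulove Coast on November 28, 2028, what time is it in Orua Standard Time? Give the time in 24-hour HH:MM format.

1 November 2028 is a Wednesday, so the first Sunday is November 5 and the fourth is November 26.
1 March 2029 is a Thursday, so the first Sunday is March 4 and the fourth is March 25.
Daylight saving runs 26 November 2028 – 25 March 2029; November 28, 2028 is inside that window, so Ulove Coast is at UTC+10:30.
01:00 Ulove Coast − 10h30m = 14:30 UTC (rolling into the previous day, 27 November 2028).
1 September 2028 is a Friday, so Sundays fall on 3, 10, 17, 24; the last is September 24.
1 February 2029 is a Thursday, so the first Friday is February 2 and the fourth is February 23.
At the standard offset (UTC−02:00), 14:30 UTC − 2h = 12:30 Orua Standard Time standard time.
The standard-time date in Orua Standard Time, November 27, 2028, falls between 24 September 2028 and 23 February 2029, so daylight saving is in effect and Orua Standard Time is at UTC−01:00.
14:30 UTC − 1h = 13:30 Orua Standard Time.

13:30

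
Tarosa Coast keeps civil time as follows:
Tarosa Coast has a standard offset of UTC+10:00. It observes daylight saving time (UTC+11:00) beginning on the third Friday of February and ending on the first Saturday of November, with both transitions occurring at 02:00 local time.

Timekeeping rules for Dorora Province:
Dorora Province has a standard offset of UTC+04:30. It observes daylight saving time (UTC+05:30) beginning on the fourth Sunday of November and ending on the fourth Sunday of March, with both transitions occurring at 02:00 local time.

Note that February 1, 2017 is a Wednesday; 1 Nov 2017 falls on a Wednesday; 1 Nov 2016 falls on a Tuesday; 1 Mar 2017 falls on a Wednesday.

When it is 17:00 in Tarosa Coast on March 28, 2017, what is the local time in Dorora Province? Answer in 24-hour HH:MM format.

10:30

1 February 2017 is a Wednesday, so the first Friday is February 3 and the third is February 17.
1 November 2017 is a Wednesday, so the first Saturday is November 4.
March 28, 2017 falls between 17 February and 4 November, so daylight saving is in effect and Tarosa Coast is at UTC+11:00.
17:00 Tarosa Coast − 11h = 06:00 UTC.
1 November 2016 is a Tuesday, so the first Sunday is November 6 and the fourth is November 27.
1 March 2017 is a Wednesday, so the first Sunday is March 5 and the fourth is March 26.
At the standard offset (UTC+04:30), 06:00 UTC + 4h30m = 10:30 Dorora Province standard time.
The standard-time date in Dorora Province, March 28, 2017, is outside the daylight-saving period (27 November 2016 – 26 March 2017), so Dorora Province is on standard time, UTC+04:30.
06:00 UTC + 4h30m = 10:30 Dorora Province.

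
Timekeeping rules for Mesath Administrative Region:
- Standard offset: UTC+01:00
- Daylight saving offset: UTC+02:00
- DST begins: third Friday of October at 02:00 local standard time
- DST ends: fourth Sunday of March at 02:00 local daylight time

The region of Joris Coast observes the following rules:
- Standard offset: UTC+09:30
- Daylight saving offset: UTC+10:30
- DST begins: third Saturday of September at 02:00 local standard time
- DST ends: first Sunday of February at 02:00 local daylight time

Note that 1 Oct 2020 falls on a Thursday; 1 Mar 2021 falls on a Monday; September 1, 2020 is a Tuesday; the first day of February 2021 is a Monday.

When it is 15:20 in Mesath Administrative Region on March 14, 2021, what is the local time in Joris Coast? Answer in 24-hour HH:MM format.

22:50

1 October 2020 is a Thursday, so the first Friday is October 2 and the third is October 16.
1 March 2021 is a Monday, so the first Sunday is March 7 and the fourth is March 28.
Daylight saving runs 16 October 2020 – 28 March 2021; March 14, 2021 is inside that window, so Mesath Administrative Region is at UTC+02:00.
15:20 Mesath Administrative Region − 2h = 13:20 UTC.
1 September 2020 is a Tuesday, so the first Saturday is September 5 and the third is September 19.
1 February 2021 is a Monday, so the first Sunday is February 7.
At the standard offset (UTC+09:30), 13:20 UTC + 9h30m = 22:50 Joris Coast standard time.
Daylight saving runs 19 September 2020 – 7 February 2021; the standard-time date in Joris Coast, March 14, 2021, is outside that window, so Joris Coast is on standard time at UTC+09:30.
13:20 UTC + 9h30m = 22:50 Joris Coast.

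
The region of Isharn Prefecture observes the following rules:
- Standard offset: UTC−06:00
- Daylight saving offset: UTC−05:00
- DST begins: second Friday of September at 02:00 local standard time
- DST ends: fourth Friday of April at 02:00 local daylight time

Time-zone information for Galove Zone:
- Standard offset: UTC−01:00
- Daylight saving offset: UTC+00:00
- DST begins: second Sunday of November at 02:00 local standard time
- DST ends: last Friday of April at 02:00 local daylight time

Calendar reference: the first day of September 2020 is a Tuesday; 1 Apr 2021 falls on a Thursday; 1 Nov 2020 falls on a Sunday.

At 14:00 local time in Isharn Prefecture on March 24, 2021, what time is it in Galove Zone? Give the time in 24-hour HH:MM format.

1 September 2020 is a Tuesday, so the first Friday is September 4 and the second is September 11.
1 April 2021 is a Thursday, so the first Friday is April 2 and the fourth is April 23.
March 24, 2021 falls between 11 September 2020 and 23 April 2021, so daylight saving is in effect and Isharn Prefecture is at UTC−05:00.
14:00 Isharn Prefecture + 5h = 19:00 UTC.
1 November 2020 is a Sunday, so the first Sunday is November 1 and the second is November 8.
1 April 2021 is a Thursday, so Fridays fall on 2, 9, 16, 23, 30; the last is April 30.
At the standard offset (UTC−01:00), 19:00 UTC − 1h = 18:00 Galove Zone standard time.
The standard-time date in Galove Zone, March 24, 2021, falls between 8 November 2020 and 30 April 2021, so daylight saving is in effect and Galove Zone is at UTC+00:00.
19:00 UTC + 0h = 19:00 Galove Zone.

19:00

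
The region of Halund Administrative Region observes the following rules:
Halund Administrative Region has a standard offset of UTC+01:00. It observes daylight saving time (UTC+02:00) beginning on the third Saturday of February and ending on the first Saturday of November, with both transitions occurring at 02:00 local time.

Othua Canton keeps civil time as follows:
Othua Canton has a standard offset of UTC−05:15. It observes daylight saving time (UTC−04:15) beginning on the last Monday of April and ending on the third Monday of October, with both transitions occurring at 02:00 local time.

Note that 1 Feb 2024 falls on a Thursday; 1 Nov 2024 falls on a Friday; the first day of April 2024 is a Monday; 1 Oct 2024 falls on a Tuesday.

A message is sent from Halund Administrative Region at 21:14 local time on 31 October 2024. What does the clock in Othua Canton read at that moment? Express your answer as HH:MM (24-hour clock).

13:59

1 February 2024 is a Thursday, so the first Saturday is February 3 and the third is February 17.
1 November 2024 is a Friday, so the first Saturday is November 2.
Daylight saving runs 17 February – 2 November; 31 October 2024 is inside that window, so Halund Administrative Region is at UTC+02:00.
21:14 Halund Administrative Region − 2h = 19:14 UTC.
1 April 2024 is a Monday, so Mondays fall on 1, 8, 15, 22, 29; the last is April 29.
1 October 2024 is a Tuesday, so the first Monday is October 7 and the third is October 21.
At the standard offset (UTC−05:15), 19:14 UTC − 5h15m = 13:59 Othua Canton standard time.
Daylight saving runs 29 April – 21 October; the standard-time date in Othua Canton, 31 October 2024, is outside that window, so Othua Canton is on standard time at UTC−05:15.
19:14 UTC − 5h15m = 13:59 Othua Canton.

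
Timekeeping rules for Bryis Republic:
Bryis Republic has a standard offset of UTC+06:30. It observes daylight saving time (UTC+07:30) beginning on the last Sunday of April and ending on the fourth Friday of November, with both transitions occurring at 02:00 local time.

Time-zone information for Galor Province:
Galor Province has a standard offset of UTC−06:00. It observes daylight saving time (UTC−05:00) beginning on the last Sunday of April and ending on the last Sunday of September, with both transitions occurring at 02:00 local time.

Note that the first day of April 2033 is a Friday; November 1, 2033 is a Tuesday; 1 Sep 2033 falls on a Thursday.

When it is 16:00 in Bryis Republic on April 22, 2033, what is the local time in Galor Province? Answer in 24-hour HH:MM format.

03:30

1 April 2033 is a Friday, so Sundays fall on 3, 10, 17, 24; the last is April 24.
1 November 2033 is a Tuesday, so the first Friday is November 4 and the fourth is November 25.
April 22, 2033 does not fall between 24 April and 25 November, so daylight saving is not in effect and Bryis Republic is at UTC+06:30.
16:00 Bryis Republic − 6h30m = 09:30 UTC.
1 April 2033 is a Friday, so Sundays fall on 3, 10, 17, 24; the last is April 24.
1 September 2033 is a Thursday, so Sundays fall on 4, 11, 18, 25; the last is September 25.
At the standard offset (UTC−06:00), 09:30 UTC − 6h = 03:30 Galor Province standard time.
The standard-time date in Galor Province, April 22, 2033, does not fall between 24 April and 25 September, so daylight saving is not in effect and Galor Province is at UTC−06:00.
09:30 UTC − 6h = 03:30 Galor Province.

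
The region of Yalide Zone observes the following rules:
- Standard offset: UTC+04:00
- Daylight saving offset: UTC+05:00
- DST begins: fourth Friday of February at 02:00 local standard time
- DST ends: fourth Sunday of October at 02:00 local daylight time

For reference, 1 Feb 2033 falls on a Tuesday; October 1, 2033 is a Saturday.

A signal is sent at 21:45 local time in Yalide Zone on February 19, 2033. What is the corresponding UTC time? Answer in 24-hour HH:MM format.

1 February 2033 is a Tuesday, so the first Friday is February 4 and the fourth is February 25.
1 October 2033 is a Saturday, so the first Sunday is October 2 and the fourth is October 23.
February 19, 2033 does not fall between 25 February and 23 October, so daylight saving is not in effect and Yalide Zone is at UTC+04:00.
21:45 local − 4h = 17:45 UTC.

17:45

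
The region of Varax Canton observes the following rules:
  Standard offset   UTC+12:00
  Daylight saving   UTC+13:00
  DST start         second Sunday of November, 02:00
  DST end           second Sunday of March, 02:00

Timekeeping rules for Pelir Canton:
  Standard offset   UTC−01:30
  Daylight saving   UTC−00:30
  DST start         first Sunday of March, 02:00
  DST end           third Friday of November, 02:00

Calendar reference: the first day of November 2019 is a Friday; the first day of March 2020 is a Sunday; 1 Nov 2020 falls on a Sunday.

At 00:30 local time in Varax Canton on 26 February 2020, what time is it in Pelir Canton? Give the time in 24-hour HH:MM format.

1 November 2019 is a Friday, so the first Sunday is November 3 and the second is November 10.
1 March 2020 is a Sunday, so the first Sunday is March 1 and the second is March 8.
Daylight saving runs 10 November 2019 – 8 March 2020; 26 February 2020 is inside that window, so Varax Canton is at UTC+13:00.
00:30 Varax Canton − 13h = 11:30 UTC (rolling into the previous day, 25 February 2020).
1 March 2020 is a Sunday, so the first Sunday is March 1.
1 November 2020 is a Sunday, so the first Friday is November 6 and the third is November 20.
At the standard offset (UTC−01:30), 11:30 UTC − 1h30m = 10:00 Pelir Canton standard time.
The standard-time date in Pelir Canton, 25 February 2020, is outside the daylight-saving period (1 March – 20 November), so Pelir Canton is on standard time, UTC−01:30.
11:30 UTC − 1h30m = 10:00 Pelir Canton.

10:00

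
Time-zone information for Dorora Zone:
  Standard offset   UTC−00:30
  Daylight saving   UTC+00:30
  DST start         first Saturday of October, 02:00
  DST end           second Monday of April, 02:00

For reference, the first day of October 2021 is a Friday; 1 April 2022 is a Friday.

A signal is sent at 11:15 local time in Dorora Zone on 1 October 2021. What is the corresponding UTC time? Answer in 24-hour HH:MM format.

11:45

1 October 2021 is a Friday, so the first Saturday is October 2.
1 April 2022 is a Friday, so the first Monday is April 4 and the second is April 11.
1 October 2021 does not fall between 2 October 2021 and 11 April 2022, so daylight saving is not in effect and Dorora Zone is at UTC−00:30.
11:15 local + 0h30m = 11:45 UTC.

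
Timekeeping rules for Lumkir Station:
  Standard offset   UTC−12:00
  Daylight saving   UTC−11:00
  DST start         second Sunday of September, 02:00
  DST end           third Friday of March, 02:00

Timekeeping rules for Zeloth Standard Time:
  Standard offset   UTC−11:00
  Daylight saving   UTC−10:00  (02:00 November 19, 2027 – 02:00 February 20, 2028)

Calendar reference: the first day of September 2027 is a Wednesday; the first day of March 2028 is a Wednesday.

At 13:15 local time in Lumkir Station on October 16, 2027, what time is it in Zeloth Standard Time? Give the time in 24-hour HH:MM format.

1 September 2027 is a Wednesday, so the first Sunday is September 5 and the second is September 12.
1 March 2028 is a Wednesday, so the first Friday is March 3 and the third is March 17.
October 16, 2027 falls between 12 September 2027 and 17 March 2028, so daylight saving is in effect and Lumkir Station is at UTC−11:00.
13:15 Lumkir Station + 11h = 00:15 UTC (rolling into the next day, 17 October 2027).
At the standard offset (UTC−11:00), 00:15 UTC − 11h = 13:15 Zeloth Standard Time standard time (rolling into the previous day, 16 October 2027).
The standard-time date in Zeloth Standard Time, October 16, 2027, does not fall between 19 November 2027 and 20 February 2028, so daylight saving is not in effect and Zeloth Standard Time is at UTC−11:00.
00:15 UTC − 11h = 13:15 Zeloth Standard Time (rolling into the previous day, 16 October 2027).

13:15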